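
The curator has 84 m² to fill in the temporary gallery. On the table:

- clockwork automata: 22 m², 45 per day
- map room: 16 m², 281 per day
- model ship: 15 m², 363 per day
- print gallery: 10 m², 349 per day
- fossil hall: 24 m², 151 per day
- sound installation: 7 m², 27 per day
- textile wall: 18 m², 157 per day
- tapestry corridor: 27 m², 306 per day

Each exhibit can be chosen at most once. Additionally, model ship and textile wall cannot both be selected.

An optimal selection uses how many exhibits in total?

Best achievable expected visitors is 1326.
For example map room + model ship + print gallery + sound installation + tapestry corridor achieves it, using 75 m².
Any selection reaching 1326 contains exactly 5 exhibits.

5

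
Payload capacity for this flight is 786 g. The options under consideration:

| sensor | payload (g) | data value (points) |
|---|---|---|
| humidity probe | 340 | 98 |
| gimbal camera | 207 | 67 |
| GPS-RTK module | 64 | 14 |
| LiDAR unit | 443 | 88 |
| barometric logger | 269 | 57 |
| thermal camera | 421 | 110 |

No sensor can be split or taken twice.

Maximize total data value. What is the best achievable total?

208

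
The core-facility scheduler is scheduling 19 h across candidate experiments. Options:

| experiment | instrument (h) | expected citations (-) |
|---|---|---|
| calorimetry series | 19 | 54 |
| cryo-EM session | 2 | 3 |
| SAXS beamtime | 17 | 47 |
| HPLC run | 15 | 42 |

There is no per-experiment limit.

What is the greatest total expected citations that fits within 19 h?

54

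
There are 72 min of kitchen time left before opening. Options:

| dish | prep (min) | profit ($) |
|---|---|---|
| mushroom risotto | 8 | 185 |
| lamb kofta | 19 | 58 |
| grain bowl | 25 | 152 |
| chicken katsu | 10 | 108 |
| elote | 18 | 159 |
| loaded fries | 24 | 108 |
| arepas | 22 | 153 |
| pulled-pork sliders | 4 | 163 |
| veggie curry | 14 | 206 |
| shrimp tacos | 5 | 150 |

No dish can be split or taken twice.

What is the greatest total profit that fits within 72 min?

1016

Filling by ratio: mushroom risotto + chicken katsu + elote + pulled-pork sliders + veggie curry + shrimp tacos for 971, with 13 min left unused.
Replace chicken katsu with arepas: the trade gains 45 net, giving 1016 at 71 min.
Runner-up mushroom risotto + chicken katsu + elote + pulled-pork sliders + veggie curry + shrimp tacos tops out at 971.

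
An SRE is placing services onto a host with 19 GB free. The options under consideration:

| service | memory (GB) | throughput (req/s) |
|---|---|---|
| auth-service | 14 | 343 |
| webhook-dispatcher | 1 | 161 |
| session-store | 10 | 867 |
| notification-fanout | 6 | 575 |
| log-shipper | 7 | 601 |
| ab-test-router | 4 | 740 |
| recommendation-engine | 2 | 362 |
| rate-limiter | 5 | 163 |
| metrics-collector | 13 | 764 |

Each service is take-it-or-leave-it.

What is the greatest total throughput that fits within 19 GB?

Ranking by ratio (throughput/GB): ab-test-router 185.00, recommendation-engine 181.00, webhook-dispatcher 161.00, notification-fanout 95.83.
A density-first pass picks webhook-dispatcher + notification-fanout + ab-test-router + recommendation-engine + rate-limiter — 2001 at 18 GB.
Replace webhook-dispatcher and rate-limiter with log-shipper: the trade gains 277 net, giving 2278 at 19 GB.
Runner-up webhook-dispatcher + session-store + ab-test-router + recommendation-engine tops out at 2130.

2278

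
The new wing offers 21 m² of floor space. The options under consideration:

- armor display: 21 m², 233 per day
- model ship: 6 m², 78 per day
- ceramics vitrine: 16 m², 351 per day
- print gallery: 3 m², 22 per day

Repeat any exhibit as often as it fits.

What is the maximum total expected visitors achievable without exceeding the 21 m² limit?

The ratio ordering already packs tightly: ceramics vitrine + print gallery, 19 m², 373.
No other feasible combination exceeds 373.

373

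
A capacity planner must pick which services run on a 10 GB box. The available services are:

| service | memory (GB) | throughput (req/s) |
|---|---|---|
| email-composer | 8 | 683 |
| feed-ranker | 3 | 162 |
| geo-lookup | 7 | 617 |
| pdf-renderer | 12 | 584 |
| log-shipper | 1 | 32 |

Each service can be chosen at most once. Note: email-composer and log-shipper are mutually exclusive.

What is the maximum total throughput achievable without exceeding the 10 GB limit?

779

The ratio ordering already packs tightly: feed-ranker + geo-lookup, 10 GB, 779.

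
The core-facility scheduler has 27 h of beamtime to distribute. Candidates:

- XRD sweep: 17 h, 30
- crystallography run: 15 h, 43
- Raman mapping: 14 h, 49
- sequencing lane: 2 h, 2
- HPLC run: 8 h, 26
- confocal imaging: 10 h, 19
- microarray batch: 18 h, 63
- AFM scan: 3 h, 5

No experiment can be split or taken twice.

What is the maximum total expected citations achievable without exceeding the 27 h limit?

A density-first pass picks Raman mapping + sequencing lane + HPLC run + AFM scan — 82 at 27 h.
Replace Raman mapping and sequencing lane and AFM scan with microarray batch: the trade gains 7 net, giving 89 at 26 h.
No other feasible combination exceeds 89.

89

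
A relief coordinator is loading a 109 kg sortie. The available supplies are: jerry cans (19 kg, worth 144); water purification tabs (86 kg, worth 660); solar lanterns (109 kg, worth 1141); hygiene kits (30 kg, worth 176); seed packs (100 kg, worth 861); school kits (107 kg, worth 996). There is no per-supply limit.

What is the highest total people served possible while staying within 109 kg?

Best packing: solar lanterns — 109 kg, 1141 total.
Nothing else within 109 kg beats 1141.

1141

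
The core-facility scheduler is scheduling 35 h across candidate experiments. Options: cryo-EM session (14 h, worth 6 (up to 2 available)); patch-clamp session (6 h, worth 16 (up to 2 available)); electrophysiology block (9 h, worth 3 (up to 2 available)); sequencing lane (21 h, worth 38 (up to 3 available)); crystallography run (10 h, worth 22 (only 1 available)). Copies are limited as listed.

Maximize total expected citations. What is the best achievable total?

70

By expected citations per h: patch-clamp session 2.67, crystallography run 2.20, sequencing lane 1.81, cryo-EM session 0.43 lead.
Filling by ratio: 2×patch-clamp session + electrophysiology block + crystallography run for 57, with 4 h left unused.
The 19 h tied up in electrophysiology block and crystallography run is better spent on sequencing lane — total rises to 70 (33 h).
Nothing else within 35 h beats 70.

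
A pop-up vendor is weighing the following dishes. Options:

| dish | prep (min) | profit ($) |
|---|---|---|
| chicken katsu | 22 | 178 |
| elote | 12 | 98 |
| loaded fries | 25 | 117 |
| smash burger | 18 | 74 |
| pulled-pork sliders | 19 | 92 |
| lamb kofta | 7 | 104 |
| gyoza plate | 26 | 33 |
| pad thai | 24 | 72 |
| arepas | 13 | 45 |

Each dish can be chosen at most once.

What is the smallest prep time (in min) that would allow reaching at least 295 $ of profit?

Minimise min subject to total profit ≥ 295.
Taking chicken katsu + elote + lamb kofta gives 380 (≥ 295) for 41 min.
Below 41 min the best achievable stays under 295.

41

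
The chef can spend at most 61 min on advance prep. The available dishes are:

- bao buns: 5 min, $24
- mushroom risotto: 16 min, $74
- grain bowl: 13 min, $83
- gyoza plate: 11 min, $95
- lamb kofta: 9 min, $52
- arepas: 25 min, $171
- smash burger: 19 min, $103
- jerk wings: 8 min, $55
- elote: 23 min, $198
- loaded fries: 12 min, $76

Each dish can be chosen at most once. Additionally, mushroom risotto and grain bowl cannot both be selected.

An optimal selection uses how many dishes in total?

3

Optimal total is 464.
For example gyoza plate + arepas + elote achieves it, using 59 min.
Every optimal selection uses 3 dishes.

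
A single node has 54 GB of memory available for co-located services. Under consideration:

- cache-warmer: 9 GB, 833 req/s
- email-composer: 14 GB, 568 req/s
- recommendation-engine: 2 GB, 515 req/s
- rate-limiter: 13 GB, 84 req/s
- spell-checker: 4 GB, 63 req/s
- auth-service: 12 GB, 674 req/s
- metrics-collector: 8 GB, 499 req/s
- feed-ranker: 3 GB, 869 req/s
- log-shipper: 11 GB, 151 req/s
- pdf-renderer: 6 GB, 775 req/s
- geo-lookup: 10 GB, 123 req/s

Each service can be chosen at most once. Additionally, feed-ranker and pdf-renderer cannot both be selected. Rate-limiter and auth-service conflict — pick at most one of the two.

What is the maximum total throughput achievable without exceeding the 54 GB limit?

4021

Taking cache-warmer + email-composer + recommendation-engine + spell-checker + auth-service + metrics-collector + feed-ranker: 52 GB used, 4021 in throughput.
The closest alternative, cache-warmer + email-composer + recommendation-engine + auth-service + metrics-collector + feed-ranker, reaches only 3958.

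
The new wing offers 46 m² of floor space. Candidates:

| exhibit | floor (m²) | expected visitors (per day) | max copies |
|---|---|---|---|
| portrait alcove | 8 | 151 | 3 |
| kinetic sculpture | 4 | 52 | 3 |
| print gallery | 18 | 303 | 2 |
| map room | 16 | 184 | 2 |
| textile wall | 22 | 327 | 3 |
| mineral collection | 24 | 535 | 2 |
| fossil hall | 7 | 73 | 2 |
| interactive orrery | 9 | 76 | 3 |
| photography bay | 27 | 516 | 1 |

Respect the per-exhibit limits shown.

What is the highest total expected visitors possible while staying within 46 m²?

890

Greedy by ratio would take 2×portrait alcove + kinetic sculpture + mineral collection: 44 m² used, total 889.
Dropping 2×portrait alcove frees 16 m²; slotting in print gallery (18 m²) lifts the total to 890 at 46 m².
Nothing else within 46 m² beats 890.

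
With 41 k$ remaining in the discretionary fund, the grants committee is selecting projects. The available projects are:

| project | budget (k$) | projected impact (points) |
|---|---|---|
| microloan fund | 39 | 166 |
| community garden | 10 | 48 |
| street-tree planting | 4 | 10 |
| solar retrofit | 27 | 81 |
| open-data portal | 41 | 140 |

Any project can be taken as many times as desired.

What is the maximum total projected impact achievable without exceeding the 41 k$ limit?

192

Best packing: 4×community garden — 40 k$, 192 total.
That's the maximum — no swap from here does better than 192.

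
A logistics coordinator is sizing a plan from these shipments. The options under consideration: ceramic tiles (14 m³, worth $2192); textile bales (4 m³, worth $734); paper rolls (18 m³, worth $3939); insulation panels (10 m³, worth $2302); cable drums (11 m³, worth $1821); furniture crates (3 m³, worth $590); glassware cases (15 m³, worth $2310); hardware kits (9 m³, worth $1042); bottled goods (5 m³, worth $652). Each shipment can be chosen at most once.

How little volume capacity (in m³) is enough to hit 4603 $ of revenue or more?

Need the lightest bundle worth ≥ 4603.
Taking textile bales + paper rolls gives 4673 (≥ 4603) for 22 m³.
Below 22 m³ the best achievable stays under 4603.

22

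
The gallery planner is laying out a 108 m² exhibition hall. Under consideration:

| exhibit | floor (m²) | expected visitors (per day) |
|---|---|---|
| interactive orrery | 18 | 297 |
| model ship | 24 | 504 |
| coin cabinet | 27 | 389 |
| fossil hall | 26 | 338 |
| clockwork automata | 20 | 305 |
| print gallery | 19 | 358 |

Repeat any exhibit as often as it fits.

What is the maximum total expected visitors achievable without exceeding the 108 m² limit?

Filling by ratio: 4×model ship for 2016, with 12 m² left unused.
Replace model ship with 2×interactive orrery: the trade gains 90 net, giving 2106 at 108 m².
Every other selection either busts 108 m² or fails to beat 2106.

2106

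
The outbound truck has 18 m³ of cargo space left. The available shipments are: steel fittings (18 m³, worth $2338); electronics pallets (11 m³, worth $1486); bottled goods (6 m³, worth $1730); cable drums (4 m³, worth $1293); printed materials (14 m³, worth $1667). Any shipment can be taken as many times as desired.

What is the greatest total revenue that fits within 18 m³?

Filling by ratio: 4×cable drums for 5172, with 2 m³ left unused.
The 4 m³ tied up in cable drums is better spent on bottled goods — total rises to 5609 (18 m³).
Nothing else within 18 m³ beats 5609.

5609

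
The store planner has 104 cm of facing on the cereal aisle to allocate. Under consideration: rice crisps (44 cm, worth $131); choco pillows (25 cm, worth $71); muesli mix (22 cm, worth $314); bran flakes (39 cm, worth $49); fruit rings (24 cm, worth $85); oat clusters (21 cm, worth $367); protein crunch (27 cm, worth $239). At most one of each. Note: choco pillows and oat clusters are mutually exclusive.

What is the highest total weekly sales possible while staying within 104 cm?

1005

The ratio ordering already packs tightly: muesli mix + fruit rings + oat clusters + protein crunch, 94 cm, 1005.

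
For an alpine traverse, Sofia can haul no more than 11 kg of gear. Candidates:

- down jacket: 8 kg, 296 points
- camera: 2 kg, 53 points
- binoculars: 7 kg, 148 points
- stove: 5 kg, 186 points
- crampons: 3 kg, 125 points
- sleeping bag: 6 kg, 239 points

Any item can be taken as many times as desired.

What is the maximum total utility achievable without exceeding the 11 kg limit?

436

Ranking by ratio (utility/kg): crampons 41.67, sleeping bag 39.83, stove 37.20, down jacket 37.00.
Taking the top-ratio items first gives camera + 3×crampons for 428 (11 kg).
The 5 kg tied up in camera and crampons is better spent on stove — total rises to 436 (11 kg).
No other feasible combination exceeds 436.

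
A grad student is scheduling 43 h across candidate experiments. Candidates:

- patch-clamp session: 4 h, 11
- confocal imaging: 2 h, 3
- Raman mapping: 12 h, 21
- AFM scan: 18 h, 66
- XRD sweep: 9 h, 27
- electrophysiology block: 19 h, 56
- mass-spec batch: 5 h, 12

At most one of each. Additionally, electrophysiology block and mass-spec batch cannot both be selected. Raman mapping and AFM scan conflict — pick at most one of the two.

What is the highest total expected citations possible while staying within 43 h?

136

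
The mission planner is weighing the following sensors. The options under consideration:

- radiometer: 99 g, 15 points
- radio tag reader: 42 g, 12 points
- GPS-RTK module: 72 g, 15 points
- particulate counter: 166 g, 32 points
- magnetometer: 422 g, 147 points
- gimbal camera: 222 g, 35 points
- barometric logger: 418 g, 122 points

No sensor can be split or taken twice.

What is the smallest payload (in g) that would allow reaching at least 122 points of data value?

418

Look for the lowest-payload combination reaching 122.
barometric logger reaches 122 using 418 g.
Below 418 g the best achievable stays under 122.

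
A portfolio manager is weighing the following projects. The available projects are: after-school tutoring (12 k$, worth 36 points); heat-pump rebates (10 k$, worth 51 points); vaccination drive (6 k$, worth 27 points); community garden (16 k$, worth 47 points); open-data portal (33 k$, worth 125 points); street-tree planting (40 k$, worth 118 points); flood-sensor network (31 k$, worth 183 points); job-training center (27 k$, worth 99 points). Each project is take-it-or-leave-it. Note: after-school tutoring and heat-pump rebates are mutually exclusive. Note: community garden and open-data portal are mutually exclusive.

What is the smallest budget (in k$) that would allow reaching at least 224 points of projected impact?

41

Minimise k$ subject to total projected impact ≥ 224.
Taking heat-pump rebates + flood-sensor network gives 234 (≥ 224) for 41 k$.
Any bundle with less than 41 k$ falls short of 224.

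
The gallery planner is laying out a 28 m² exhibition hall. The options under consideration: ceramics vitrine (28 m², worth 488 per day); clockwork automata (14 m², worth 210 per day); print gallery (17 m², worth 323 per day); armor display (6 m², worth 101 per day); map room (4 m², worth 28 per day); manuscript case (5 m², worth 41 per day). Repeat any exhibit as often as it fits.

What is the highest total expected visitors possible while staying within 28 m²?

488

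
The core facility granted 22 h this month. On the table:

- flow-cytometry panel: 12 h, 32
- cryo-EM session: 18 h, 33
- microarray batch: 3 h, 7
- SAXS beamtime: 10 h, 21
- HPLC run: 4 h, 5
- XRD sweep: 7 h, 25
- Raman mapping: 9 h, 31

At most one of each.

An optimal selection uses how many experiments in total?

3

The maximum expected citations within 22 h is 64.
flow-cytometry panel + microarray batch + XRD sweep hits 64 at 22 h.
Any selection reaching 64 contains exactly 3 experiments.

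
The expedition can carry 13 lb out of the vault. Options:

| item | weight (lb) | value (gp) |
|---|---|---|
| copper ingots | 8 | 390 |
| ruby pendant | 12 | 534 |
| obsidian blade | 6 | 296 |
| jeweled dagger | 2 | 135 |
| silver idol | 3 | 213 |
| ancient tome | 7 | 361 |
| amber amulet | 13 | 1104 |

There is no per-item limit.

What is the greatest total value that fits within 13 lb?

Ranking by ratio (value/lb): amber amulet 84.92, silver idol 71.00, jeweled dagger 67.50.
Taking amber amulet: 13 lb used, 1104 in value.

1104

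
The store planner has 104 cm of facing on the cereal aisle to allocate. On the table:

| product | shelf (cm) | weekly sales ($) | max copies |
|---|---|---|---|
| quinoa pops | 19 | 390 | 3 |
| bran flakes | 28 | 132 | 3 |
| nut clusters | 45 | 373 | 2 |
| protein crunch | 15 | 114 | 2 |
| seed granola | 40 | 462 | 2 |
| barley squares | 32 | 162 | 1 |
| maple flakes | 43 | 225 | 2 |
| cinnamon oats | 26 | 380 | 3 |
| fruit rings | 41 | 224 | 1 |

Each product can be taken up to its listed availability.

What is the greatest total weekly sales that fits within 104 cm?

1664

Best packing: 3×quinoa pops + protein crunch + cinnamon oats — 98 cm, 1664 total.
No other feasible combination exceeds 1664.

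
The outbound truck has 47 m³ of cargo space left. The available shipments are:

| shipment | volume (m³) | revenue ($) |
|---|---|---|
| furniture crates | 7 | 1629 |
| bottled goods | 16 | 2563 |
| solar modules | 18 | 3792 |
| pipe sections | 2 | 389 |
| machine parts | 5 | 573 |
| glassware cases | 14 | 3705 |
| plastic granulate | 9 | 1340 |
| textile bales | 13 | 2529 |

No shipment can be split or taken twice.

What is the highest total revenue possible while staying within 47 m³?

10415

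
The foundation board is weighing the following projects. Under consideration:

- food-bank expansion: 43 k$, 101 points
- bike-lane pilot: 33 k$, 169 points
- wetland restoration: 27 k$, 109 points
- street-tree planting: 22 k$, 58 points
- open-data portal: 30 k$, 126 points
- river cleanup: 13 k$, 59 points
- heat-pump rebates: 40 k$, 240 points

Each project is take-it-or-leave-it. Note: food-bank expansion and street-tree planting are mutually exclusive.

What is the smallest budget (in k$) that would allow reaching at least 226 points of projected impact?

Minimise k$ subject to total projected impact ≥ 226.
heat-pump rebates reaches 240 using 40 k$.
Any bundle with less than 40 k$ falls short of 226.

40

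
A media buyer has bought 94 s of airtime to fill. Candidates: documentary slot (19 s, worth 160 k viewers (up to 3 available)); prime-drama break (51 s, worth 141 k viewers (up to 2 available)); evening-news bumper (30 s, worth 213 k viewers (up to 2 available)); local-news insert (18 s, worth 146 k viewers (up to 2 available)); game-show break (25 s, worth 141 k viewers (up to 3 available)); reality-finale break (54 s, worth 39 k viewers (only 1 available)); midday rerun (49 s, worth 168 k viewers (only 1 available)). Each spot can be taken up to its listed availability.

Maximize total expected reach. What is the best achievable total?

772

Taking 3×documentary slot + 2×local-news insert: 93 s used, 772 in expected reach.
The spare 1 s is too small for any remaining spot, and no exchange beats 772.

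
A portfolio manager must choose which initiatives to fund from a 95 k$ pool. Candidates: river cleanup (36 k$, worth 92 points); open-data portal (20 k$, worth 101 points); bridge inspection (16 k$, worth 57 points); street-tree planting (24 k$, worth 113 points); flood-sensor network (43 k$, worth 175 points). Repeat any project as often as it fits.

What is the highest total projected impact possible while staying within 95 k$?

440

Greedy by ratio would take 4×open-data portal: 80 k$ used, total 404.
Replace 3×open-data portal with 3×street-tree planting: the trade gains 36 net, giving 440 at 92 k$.
The spare 3 k$ is too small for any remaining project, and no exchange beats 440.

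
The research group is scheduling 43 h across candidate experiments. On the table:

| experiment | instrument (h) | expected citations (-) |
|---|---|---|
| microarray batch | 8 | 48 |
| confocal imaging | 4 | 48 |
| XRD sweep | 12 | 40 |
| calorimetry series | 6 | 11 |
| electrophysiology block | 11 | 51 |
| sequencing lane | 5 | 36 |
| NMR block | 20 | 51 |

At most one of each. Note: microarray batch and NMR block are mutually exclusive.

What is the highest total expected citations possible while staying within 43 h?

Density check — confocal imaging 12.00, sequencing lane 7.20, microarray batch 6.00 are the best per h.
Microarray batch + confocal imaging + XRD sweep + electrophysiology block + sequencing lane uses 40 of the 43 h and totals 223.
The closest alternative, microarray batch + confocal imaging + XRD sweep + calorimetry series + electrophysiology block, reaches only 198.

223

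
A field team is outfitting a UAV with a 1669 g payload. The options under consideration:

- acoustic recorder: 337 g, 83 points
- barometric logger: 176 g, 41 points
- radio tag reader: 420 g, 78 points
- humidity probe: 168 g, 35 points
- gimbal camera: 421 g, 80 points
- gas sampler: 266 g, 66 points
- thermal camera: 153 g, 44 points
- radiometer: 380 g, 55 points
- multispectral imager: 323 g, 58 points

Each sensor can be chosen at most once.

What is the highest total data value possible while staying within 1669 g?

366

Density check — thermal camera 0.29, gas sampler 0.25, acoustic recorder 0.25, barometric logger 0.23 are the best per g.
Taking the top-ratio sensors first gives acoustic recorder + barometric logger + humidity probe + gimbal camera + gas sampler + thermal camera for 349 (1521 g).
Dropping barometric logger frees 176 g; slotting in multispectral imager (323 g) lifts the total to 366 at 1668 g.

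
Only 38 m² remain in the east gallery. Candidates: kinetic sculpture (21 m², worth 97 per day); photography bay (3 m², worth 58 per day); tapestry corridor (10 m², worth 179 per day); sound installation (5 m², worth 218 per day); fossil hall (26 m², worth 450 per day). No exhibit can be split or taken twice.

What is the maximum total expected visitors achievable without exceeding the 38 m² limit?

726

Taking the top-ratio exhibits first gives photography bay + tapestry corridor + sound installation for 455 (18 m²).
The 10 m² tied up in tapestry corridor is better spent on fossil hall — total rises to 726 (34 m²).
Runner-up sound installation + fossil hall tops out at 668.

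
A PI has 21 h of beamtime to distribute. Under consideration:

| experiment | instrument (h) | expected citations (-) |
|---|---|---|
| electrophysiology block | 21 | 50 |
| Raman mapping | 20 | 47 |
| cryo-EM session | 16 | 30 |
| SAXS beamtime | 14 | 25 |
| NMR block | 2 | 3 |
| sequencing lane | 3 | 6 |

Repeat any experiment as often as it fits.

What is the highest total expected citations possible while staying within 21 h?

50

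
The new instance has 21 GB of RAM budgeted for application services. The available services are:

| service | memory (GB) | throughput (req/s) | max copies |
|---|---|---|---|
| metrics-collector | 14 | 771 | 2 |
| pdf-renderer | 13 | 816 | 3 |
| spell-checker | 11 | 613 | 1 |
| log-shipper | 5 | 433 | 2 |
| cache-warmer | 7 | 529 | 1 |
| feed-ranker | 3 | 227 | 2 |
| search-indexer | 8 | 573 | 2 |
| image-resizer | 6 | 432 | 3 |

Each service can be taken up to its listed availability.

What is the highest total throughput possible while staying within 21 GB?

Filling by ratio: 2×log-shipper + 2×feed-ranker for 1320, with 5 GB left unused.
Replace feed-ranker with search-indexer: the trade gains 346 net, giving 1666 at 21 GB.
Every other selection either busts 21 GB or exceeds an availability limit or fails to beat 1666.

1666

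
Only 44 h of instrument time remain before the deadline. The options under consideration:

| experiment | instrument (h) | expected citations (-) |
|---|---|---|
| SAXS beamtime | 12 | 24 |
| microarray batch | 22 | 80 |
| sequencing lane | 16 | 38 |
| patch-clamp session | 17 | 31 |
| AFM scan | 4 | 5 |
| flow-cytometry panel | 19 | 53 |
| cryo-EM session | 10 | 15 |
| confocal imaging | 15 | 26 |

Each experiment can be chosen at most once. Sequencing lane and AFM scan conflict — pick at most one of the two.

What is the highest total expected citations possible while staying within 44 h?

133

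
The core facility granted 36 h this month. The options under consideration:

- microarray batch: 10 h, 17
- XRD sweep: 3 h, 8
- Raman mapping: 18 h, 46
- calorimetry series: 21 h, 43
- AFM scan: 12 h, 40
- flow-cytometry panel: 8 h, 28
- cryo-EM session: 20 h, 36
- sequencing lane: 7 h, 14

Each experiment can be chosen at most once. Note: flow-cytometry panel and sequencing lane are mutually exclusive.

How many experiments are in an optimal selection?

Optimal total is 94.
For example XRD sweep + Raman mapping + AFM scan achieves it, using 33 h.
Any selection reaching 94 contains exactly 3 experiments.

3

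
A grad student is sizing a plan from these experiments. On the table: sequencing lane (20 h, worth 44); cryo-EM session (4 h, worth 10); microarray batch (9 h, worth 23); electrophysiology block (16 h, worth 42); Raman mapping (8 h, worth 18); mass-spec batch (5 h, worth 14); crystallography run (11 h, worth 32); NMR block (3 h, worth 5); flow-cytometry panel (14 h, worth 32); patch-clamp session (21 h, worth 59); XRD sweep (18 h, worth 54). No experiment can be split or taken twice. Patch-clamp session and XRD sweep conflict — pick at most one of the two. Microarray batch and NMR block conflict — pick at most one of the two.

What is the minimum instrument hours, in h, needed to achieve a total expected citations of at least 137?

49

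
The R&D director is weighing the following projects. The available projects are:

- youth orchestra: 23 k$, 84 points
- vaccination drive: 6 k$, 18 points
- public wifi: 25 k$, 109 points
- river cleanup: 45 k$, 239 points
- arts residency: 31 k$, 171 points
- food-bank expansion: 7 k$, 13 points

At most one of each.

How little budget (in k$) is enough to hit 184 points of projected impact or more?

Look for the lowest-budget combination reaching 184.
vaccination drive + arts residency: 189 projected impact at 37 k$.
Below 37 k$ the best achievable stays under 184.

37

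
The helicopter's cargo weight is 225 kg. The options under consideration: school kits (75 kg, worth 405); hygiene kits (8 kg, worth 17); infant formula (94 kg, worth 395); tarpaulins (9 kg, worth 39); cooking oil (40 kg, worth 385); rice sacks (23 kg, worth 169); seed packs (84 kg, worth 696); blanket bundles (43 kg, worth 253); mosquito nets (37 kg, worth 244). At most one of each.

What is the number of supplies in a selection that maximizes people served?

Optimal total is 1655.
One optimal bundle: school kits + cooking oil + rice sacks + seed packs (222 kg).
Every optimal selection uses 4 supplies.

4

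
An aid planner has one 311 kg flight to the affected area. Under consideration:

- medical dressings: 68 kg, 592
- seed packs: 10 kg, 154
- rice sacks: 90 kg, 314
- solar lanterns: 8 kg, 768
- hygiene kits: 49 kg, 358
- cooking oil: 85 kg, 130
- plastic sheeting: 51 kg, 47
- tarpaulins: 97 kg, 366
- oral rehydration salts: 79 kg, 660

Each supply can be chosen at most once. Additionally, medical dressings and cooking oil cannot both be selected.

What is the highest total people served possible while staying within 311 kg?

2898

Ranking by ratio (people served/kg): solar lanterns 96.00, seed packs 15.40, medical dressings 8.71.
The ratio ordering already packs tightly: medical dressings + seed packs + solar lanterns + hygiene kits + tarpaulins + oral rehydration salts, 311 kg, 2898.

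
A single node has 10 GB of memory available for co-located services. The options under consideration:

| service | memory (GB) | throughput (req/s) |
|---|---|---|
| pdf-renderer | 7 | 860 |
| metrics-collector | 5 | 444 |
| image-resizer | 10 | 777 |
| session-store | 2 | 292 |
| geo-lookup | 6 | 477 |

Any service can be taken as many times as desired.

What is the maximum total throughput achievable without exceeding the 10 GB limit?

1460

Best packing: 5×session-store — 10 GB, 1460 total.
No other feasible combination exceeds 1460.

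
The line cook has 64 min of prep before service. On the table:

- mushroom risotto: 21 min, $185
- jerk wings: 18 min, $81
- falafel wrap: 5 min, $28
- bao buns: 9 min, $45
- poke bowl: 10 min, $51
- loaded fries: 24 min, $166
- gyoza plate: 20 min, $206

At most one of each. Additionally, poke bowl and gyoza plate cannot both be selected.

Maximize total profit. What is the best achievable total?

Best packing: mushroom risotto + jerk wings + falafel wrap + gyoza plate — 64 min, 500 total.
Next best is mushroom risotto + jerk wings + gyoza plate at 472 (59 min) — short by 28.

500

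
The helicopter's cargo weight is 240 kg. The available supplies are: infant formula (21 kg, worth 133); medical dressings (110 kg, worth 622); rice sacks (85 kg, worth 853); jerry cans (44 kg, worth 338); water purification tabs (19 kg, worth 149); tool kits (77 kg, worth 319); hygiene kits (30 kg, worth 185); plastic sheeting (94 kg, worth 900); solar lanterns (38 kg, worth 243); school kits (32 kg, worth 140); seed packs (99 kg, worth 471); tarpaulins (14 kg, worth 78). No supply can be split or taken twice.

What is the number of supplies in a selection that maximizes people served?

4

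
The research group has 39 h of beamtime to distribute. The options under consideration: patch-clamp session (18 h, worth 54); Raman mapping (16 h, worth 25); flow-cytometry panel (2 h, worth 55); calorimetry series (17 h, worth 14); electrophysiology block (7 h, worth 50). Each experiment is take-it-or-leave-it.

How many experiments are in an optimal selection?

3

The maximum expected citations within 39 h is 159.
One optimal bundle: patch-clamp session + flow-cytometry panel + electrophysiology block (27 h).
Every optimal selection uses 3 experiments.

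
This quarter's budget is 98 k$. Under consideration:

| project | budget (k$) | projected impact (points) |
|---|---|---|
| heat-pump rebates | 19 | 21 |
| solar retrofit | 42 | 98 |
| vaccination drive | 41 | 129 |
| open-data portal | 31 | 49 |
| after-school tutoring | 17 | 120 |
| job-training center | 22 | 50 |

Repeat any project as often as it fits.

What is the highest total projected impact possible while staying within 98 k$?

Taking 5×after-school tutoring: 85 k$ used, 600 in projected impact.
The spare 13 k$ is too small for any remaining project, and no exchange beats 600.

600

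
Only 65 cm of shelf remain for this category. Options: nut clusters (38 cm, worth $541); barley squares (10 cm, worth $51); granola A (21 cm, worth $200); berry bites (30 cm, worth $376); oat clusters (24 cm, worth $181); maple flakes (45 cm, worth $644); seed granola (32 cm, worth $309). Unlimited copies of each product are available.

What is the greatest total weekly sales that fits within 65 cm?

752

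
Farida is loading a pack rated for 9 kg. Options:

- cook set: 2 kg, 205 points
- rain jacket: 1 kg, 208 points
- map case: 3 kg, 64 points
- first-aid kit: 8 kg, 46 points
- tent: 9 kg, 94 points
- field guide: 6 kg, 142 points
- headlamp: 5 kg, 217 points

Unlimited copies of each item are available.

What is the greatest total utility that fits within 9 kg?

1872

Density check — rain jacket 208.00, cook set 102.50, headlamp 43.40 are the best per kg.
The ratio ordering already packs tightly: 9×rain jacket, 9 kg, 1872.
Every other selection either busts 9 kg or fails to beat 1872.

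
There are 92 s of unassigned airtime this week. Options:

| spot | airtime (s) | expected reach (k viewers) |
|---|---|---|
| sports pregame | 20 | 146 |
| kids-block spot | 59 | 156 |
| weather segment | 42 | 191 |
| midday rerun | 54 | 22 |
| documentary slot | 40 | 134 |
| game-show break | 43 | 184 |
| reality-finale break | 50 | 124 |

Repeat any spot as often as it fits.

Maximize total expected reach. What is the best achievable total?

584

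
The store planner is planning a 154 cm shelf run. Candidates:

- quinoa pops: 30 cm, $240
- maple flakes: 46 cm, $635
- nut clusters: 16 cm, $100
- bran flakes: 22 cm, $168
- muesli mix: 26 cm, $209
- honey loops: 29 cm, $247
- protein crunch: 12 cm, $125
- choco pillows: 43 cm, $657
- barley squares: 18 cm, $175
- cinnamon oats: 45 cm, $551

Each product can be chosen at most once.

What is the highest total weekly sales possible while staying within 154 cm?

Density check — choco pillows 15.28, maple flakes 13.80, cinnamon oats 12.24 are the best per cm.
The ratio heuristic lands on maple flakes + protein crunch + choco pillows + cinnamon oats (1968) but leaves 8 cm idle.
Dropping protein crunch frees 12 cm; slotting in barley squares (18 cm) lifts the total to 2018 at 152 cm.
Runner-up maple flakes + protein crunch + choco pillows + cinnamon oats tops out at 1968.

2018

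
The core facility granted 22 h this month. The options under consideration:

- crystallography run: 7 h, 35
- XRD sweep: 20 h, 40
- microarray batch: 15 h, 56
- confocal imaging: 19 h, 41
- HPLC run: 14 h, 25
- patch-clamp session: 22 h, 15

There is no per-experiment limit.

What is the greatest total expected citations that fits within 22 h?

By expected citations per h: crystallography run 5.00, microarray batch 3.73, confocal imaging 2.16 lead.
The ratio ordering already packs tightly: 3×crystallography run, 21 h, 105.

105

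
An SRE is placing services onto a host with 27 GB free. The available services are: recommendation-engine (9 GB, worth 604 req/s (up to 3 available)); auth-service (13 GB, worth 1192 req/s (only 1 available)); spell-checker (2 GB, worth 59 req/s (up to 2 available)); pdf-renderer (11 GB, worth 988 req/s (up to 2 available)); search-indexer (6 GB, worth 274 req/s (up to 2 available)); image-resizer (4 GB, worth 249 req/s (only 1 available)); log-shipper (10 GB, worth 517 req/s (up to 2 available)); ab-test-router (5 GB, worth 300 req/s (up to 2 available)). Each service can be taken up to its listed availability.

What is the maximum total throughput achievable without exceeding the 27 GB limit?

Ranking by ratio (throughput/GB): auth-service 91.69, pdf-renderer 89.82, recommendation-engine 67.11, image-resizer 62.25.
Taking the top-ratio services first gives auth-service + spell-checker + pdf-renderer for 2239 (26 GB).
Dropping auth-service and spell-checker frees 15 GB; slotting in pdf-renderer + ab-test-router (16 GB) lifts the total to 2276 at 27 GB.
No other feasible combination exceeds 2276.

2276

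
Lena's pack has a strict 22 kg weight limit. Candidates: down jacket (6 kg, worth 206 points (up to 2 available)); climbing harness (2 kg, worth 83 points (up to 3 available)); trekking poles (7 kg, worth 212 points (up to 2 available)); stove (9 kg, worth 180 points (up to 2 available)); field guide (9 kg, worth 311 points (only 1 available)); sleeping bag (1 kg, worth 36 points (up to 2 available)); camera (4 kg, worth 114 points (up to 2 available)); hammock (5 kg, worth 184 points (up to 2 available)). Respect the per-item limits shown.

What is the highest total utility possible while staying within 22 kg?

By utility per kg: climbing harness 41.50, hammock 36.80, sleeping bag 36.00 lead.
A density-first pass picks 3×climbing harness + 2×sleeping bag + camera + 2×hammock — 803 at 22 kg.
Replace 2×sleeping bag and camera with down jacket: the trade gains 20 net, giving 823 at 22 kg.

823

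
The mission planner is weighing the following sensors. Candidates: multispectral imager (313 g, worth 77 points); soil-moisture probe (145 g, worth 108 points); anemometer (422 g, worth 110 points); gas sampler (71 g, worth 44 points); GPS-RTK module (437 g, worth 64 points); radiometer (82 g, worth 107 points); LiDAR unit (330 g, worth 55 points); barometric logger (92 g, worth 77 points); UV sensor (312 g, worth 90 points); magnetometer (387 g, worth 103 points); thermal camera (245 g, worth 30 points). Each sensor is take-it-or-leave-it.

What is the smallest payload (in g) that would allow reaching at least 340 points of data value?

Need the lightest bundle worth ≥ 340.
Taking soil-moisture probe + gas sampler + radiometer + UV sensor gives 349 (≥ 340) for 610 g.
Below 610 g the best achievable stays under 340.

610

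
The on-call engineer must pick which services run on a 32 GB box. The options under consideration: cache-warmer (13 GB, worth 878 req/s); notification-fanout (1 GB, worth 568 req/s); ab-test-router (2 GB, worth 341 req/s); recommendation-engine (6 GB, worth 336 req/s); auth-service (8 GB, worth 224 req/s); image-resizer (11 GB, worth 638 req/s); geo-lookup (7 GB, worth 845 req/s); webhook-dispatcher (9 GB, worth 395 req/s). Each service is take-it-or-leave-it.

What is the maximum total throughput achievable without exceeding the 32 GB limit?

3027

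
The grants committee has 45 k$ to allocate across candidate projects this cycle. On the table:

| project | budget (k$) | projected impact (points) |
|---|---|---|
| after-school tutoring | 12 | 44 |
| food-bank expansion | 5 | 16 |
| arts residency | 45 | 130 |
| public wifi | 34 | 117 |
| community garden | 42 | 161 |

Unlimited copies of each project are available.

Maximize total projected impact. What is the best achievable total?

The ratio ordering already packs tightly: community garden, 42 k$, 161.
That's the maximum — no swap from here does better than 161.

161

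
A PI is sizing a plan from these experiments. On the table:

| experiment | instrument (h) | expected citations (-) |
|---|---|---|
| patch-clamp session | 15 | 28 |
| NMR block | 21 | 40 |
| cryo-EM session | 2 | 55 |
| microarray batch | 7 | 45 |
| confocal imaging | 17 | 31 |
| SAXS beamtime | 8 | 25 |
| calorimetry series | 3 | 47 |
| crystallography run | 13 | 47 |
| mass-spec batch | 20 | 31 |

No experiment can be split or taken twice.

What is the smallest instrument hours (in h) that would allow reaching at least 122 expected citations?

12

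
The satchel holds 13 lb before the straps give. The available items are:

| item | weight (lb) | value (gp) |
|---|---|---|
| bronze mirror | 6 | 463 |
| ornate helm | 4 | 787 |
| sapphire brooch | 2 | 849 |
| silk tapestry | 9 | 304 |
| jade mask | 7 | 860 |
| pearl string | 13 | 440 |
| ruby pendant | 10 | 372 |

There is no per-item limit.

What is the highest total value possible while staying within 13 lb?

Taking 6×sapphire brooch: 12 lb used, 5094 in value.
That's the maximum — no swap from here does better than 5094.

5094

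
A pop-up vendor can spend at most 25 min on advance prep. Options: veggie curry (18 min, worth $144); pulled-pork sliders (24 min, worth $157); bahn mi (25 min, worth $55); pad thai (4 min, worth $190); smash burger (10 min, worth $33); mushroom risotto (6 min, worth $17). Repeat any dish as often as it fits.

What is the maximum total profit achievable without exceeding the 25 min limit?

Density check — pad thai 47.50, veggie curry 8.00, pulled-pork sliders 6.54, smash burger 3.30 are the best per min.
6×pad thai uses 24 of the 25 min and totals 1140.
That's the maximum — no swap from here does better than 1140.

1140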